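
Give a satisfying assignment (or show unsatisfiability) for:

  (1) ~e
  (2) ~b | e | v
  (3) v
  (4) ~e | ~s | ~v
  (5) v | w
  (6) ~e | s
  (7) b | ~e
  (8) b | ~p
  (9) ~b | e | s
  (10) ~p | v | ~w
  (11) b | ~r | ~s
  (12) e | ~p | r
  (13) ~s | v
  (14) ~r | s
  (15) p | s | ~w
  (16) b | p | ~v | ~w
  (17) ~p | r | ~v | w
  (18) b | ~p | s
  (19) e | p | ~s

s=F; r=F; v=T; e=F; p=F; b=F; w=F

Unit clause (~e) forces e = False.
Unit clause (v) forces v = True.
Set s = False.
  then (~b | e | s) forces b = False.
  then (~r | s) forces r = False.
  then (b | ~p | s) forces p = False.
  then (p | s | ~w) forces w = False.
All clauses satisfied.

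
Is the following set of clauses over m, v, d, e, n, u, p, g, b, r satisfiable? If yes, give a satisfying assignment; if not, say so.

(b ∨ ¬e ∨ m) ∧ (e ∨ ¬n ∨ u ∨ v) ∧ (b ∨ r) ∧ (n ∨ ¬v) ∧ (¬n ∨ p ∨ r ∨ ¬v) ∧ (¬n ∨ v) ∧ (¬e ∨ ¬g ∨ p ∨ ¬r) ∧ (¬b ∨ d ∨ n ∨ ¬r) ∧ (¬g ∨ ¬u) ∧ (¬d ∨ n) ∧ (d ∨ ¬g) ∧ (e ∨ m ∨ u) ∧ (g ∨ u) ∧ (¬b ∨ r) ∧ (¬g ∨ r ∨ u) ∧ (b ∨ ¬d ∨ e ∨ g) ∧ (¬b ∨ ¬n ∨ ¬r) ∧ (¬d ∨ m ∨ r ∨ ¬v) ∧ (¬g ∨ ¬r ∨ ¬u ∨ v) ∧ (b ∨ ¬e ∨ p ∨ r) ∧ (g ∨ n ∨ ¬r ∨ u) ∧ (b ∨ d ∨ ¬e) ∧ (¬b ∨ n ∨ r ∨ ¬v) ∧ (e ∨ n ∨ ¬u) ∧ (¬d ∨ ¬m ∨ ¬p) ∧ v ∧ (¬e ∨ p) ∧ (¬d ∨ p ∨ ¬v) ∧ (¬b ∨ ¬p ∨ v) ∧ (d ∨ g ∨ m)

m: True, v: True, d: False, e: False, n: True, u: True, p: False, g: False, b: False, r: True

Unit clause (v) forces v = True.
In (n ∨ ¬v) only n is left, so n = True.
Set m = True.
Try d = True:
  (¬d ∨ ¬m ∨ ¬p) forces p = False.
  clause (¬d ∨ p ∨ ¬v) is falsified — backtrack.
So d = False.
  then (d ∨ ¬g) forces g = False.
  then (g ∨ u) forces u = True.
Set e = False.
Set p = False.
  then (¬n ∨ p ∨ r ∨ ¬v) forces r = True.
  then (¬b ∨ ¬n ∨ ¬r) forces b = False.
All clauses satisfied.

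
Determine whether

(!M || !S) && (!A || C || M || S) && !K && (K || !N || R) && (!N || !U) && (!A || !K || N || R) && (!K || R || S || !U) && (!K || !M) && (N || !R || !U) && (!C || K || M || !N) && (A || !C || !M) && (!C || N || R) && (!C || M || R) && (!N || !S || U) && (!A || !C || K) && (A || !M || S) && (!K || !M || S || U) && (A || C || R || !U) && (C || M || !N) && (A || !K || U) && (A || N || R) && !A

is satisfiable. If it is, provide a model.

Unit clause (!K) forces K = False.
Unit clause (!A) forces A = False.
Set C = True.
  then (A || !C || !M) forces M = False.
  then (!C || M || R) forces R = True.
  then (!C || K || M || !N) forces N = False.
  then (N || !R || !U) forces U = False.
Set S = False.
All clauses satisfied.

C: True, U: False, N: False, S: False, K: False, M: False, R: True, A: False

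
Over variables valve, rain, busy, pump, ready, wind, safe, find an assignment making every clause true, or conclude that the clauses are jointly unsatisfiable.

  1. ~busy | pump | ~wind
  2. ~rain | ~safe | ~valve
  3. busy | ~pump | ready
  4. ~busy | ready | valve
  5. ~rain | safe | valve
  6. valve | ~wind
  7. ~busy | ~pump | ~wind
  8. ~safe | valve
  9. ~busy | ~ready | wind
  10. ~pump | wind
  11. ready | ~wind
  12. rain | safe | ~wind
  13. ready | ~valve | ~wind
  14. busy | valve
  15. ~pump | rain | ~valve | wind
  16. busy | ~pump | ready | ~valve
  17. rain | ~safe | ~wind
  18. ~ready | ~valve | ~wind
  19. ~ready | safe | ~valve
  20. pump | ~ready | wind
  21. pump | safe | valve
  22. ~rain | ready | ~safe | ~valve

Set valve = True.
Set rain = False.
Set busy = True.
Set pump = False.
  then (~busy | pump | ~wind) forces wind = False.
  then (~busy | ~ready | wind) forces ready = False.
Set safe = True.
All clauses satisfied.

valve = True, rain = False, busy = True, pump = False, ready = False, wind = False, safe = True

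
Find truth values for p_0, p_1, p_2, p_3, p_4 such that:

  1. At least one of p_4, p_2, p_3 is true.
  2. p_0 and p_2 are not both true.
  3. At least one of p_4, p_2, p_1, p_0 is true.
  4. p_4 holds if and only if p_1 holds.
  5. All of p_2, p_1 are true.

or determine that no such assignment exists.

p_0 = False; p_1 = True; p_2 = True; p_3 = True; p_4 = True

  (1) {p_4, p_2, p_3}: 3 true — at least one ✓
  (2) p_0=F, p_2=T — not both ✓
  (3) {p_4, p_2, p_1, p_0}: 3 true — at least one ✓
  (4) p_4=T, p_1=T — same ✓
  (5) {p_2, p_1}: all 2 true ✓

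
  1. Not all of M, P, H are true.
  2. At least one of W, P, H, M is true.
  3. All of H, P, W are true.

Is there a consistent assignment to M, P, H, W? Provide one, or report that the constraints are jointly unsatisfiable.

M=F, P=T, H=T, W=T

  (1) {M, P, H}: 2/3 true — not all ✓
  (2) {W, P, H, M}: 3 true — at least one ✓
  (3) {H, P, W}: all 3 true ✓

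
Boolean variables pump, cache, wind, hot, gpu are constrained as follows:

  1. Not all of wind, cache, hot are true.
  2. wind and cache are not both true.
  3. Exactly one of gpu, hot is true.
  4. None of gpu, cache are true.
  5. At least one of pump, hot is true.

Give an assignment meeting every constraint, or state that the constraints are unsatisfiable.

pump=F, cache=F, wind=T, hot=T, gpu=F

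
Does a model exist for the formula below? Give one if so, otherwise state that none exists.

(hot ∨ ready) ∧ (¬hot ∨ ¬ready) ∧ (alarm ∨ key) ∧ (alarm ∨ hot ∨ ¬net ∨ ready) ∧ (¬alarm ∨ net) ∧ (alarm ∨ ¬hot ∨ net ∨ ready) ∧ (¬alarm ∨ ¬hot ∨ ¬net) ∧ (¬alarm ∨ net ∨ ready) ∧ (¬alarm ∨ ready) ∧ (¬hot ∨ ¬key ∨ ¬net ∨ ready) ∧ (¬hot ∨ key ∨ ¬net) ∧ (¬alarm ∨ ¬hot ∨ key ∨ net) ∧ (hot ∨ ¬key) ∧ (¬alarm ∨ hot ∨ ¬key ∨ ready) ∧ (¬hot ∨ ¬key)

net = True; alarm = True; ready = True; hot = False; key = False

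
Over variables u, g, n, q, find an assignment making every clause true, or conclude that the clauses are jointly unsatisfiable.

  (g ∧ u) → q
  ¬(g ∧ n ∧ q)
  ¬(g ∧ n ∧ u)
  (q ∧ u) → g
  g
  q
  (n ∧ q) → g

u: False; g: True; n: False; q: True

Unit clause (q) forces q = True.
Unit clause (g) forces g = True.
In (¬g ∨ ¬n ∨ ¬q) only ¬n is left, so n = False.
Set u = False.
All clauses satisfied.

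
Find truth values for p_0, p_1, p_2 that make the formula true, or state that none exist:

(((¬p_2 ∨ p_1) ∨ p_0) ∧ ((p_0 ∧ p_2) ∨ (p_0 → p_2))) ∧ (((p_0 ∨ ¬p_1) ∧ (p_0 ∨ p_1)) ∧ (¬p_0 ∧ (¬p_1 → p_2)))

Unsatisfiable

Case p_0 = True: the conjunct ¬p_0 is False.
Case p_0 = False: the formula simplifies to (¬p_2 ∨ p_1) ∧ ((¬p_1 ∧ p_1) ∧ (¬p_1 → p_2)).
  p_1 = True: the conjunct ¬p_1 is False.
  p_1 = False: the conjunct p_1 is False.
Both cases fail — unsatisfiable.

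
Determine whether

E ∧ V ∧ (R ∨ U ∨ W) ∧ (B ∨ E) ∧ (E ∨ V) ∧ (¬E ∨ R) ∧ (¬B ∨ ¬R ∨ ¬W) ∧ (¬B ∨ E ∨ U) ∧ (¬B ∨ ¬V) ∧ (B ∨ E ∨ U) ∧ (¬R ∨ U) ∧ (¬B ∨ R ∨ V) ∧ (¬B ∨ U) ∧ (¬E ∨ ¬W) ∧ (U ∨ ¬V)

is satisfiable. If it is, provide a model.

W=F, V=T, U=T, R=T, E=T, B=F

Unit clause (E) forces E = True.
Unit clause (V) forces V = True.
In (¬E ∨ R) only R is left, so R = True.
In (¬B ∨ ¬V) only ¬B is left, so B = False.
In (¬R ∨ U) only U is left, so U = True.
In (¬E ∨ ¬W) only ¬W is left, so W = False.
All clauses satisfied.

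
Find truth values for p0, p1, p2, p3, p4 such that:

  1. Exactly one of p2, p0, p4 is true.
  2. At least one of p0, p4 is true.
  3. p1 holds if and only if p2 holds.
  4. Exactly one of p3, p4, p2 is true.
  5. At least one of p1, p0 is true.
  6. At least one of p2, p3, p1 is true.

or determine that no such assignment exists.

p0 = True; p1 = False; p2 = False; p3 = True; p4 = False

  (1) {p2, p0, p4}: 1 true — exactly one ✓
  (2) {p0, p4}: 1 true — at least one ✓
  (3) p1=F, p2=F — same ✓
  (4) {p3, p4, p2}: 1 true — exactly one ✓
  (5) {p1, p0}: 1 true — at least one ✓
  (6) {p2, p3, p1}: 1 true — at least one ✓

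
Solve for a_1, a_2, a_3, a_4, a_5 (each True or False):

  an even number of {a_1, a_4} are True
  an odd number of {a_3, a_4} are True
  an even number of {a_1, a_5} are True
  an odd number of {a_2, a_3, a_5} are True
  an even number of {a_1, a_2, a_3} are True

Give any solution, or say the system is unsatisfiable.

Adding constraints 3, 4, 5 mod 2: every variable appears an even number of times on the left, so the left side is 0.
But the right sides sum to 1 (mod 2). 0 ≠ 1 — the system is inconsistent.

UNSATISFIABLE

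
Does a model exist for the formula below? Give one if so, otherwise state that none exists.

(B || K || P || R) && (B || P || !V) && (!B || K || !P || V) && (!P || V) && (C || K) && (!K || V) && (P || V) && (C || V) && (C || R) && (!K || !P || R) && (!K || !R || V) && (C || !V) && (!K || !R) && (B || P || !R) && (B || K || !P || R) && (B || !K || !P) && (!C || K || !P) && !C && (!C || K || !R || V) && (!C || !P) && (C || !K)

Case C = True:
  Clause (!C) is falsified — contradiction.
Case C = False:
  (C || K) forces K = True.
  Clause (C || !K) is falsified — contradiction.
Both cases fail, so the formula is unsatisfiable.

UNSATISFIABLE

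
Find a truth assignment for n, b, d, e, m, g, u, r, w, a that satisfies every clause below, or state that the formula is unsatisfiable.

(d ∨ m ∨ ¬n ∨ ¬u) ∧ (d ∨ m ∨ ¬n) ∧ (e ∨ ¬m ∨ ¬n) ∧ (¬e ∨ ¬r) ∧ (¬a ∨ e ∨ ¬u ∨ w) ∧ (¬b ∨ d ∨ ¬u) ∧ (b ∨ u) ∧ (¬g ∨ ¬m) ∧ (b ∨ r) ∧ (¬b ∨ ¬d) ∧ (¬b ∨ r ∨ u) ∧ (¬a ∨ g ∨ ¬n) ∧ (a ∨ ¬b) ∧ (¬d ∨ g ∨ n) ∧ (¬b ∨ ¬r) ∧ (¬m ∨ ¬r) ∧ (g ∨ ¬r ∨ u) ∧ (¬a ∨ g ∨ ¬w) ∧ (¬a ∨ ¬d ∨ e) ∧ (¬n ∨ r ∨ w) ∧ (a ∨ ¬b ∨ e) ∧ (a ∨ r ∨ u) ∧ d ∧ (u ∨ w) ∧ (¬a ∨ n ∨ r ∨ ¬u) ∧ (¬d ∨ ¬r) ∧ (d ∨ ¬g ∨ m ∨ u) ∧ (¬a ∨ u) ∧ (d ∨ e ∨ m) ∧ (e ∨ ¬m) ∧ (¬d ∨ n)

UNSATISFIABLE

Case d = True:
  (¬b ∨ ¬d) forces b = False.
  (b ∨ u) forces u = True.
  (b ∨ r) forces r = True.
  Clause (¬d ∨ ¬r) is falsified — contradiction.
Case d = False:
  Clause (d) is falsified — contradiction.
Both cases fail, so the formula is unsatisfiable.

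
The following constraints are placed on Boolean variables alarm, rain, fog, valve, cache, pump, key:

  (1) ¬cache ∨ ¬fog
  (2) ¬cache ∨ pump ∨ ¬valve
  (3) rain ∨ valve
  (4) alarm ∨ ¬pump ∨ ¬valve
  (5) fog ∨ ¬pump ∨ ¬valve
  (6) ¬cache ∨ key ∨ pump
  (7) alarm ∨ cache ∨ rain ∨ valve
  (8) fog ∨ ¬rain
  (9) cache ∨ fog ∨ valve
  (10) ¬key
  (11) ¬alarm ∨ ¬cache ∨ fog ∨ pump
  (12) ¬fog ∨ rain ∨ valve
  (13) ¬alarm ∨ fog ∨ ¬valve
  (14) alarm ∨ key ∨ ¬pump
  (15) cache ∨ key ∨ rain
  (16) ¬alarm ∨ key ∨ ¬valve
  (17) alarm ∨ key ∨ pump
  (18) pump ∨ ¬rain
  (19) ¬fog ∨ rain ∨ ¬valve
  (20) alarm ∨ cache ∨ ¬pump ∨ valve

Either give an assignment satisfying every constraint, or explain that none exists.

alarm = True; rain = True; fog = True; valve = False; cache = False; pump = True; key = False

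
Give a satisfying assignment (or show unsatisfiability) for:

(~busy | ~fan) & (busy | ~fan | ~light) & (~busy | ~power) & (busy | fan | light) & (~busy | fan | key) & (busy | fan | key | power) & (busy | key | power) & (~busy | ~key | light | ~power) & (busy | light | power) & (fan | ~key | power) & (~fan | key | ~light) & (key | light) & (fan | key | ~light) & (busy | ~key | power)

Set fan = False.
Try key = False:
  (~busy | fan | key) forces busy = False.
  (busy | fan | light) forces light = True.
  clause (fan | key | ~light) is falsified — backtrack.
So key = True.
  then (fan | ~key | power) forces power = True.
  then (~busy | ~power) forces busy = False.
  then (busy | fan | light) forces light = True.
All clauses satisfied.

fan = False; key = True; busy = False; light = True; power = True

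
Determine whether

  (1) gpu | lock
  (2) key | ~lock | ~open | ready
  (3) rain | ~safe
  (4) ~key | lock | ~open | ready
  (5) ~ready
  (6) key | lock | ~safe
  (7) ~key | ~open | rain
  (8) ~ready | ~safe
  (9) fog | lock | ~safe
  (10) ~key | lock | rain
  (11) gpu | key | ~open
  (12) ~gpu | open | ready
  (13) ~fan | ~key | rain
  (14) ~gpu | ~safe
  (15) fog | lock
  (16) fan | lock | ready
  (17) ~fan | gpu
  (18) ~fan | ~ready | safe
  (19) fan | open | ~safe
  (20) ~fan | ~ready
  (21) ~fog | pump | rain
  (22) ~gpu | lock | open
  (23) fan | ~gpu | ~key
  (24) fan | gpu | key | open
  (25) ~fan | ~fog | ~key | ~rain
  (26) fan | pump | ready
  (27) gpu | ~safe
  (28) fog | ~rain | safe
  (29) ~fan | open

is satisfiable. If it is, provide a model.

fog: True; fan: True; key: False; gpu: True; rain: True; lock: False; pump: False; safe: False; open: True; ready: False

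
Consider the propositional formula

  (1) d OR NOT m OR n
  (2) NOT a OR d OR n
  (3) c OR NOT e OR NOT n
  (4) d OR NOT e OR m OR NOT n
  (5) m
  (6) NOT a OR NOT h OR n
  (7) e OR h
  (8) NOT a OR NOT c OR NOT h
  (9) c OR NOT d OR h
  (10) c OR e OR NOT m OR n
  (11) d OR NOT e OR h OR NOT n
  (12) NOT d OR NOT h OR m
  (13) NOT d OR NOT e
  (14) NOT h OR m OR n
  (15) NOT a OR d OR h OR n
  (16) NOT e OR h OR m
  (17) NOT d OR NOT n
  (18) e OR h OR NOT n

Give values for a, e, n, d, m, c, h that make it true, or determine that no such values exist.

a = False; e = False; n = True; d = False; m = True; c = False; h = True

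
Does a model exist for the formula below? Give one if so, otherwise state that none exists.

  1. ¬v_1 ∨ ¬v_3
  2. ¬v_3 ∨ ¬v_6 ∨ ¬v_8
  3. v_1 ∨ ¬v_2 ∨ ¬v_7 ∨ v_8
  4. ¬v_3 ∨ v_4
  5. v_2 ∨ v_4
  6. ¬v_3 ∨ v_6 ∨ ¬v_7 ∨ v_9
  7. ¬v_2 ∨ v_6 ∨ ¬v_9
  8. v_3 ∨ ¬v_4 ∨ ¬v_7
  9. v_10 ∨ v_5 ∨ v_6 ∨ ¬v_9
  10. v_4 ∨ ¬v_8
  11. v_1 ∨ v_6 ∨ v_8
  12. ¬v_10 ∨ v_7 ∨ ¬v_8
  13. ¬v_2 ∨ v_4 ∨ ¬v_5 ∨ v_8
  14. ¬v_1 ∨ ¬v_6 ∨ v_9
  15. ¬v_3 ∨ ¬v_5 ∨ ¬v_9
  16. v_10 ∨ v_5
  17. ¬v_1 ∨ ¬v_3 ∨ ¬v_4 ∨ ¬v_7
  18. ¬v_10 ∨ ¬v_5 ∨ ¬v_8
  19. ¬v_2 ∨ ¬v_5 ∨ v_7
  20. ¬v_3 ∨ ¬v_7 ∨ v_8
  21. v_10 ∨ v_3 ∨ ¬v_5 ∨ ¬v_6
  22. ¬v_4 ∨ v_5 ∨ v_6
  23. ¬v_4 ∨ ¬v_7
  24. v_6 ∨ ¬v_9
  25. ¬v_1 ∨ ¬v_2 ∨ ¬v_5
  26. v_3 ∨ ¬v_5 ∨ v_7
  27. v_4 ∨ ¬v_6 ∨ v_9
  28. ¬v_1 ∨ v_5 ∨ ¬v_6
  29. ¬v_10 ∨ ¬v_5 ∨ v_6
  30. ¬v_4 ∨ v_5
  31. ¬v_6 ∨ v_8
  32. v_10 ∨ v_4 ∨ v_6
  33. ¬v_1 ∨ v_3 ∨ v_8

v_1 = False, v_2 = False, v_3 = True, v_4 = True, v_5 = True, v_6 = False, v_7 = False, v_8 = True, v_9 = False, v_10 = False

Set v_1 = False.
Set v_2 = False.
  then (v_2 ∨ v_4) forces v_4 = True.
  then (¬v_4 ∨ ¬v_7) forces v_7 = False.
  then (¬v_4 ∨ v_5) forces v_5 = True.
  then (v_3 ∨ ¬v_5 ∨ v_7) forces v_3 = True.
  then (¬v_3 ∨ ¬v_5 ∨ ¬v_9) forces v_9 = False.
Try v_6 = True:
  (¬v_3 ∨ ¬v_6 ∨ ¬v_8) forces v_8 = False.
  clause (¬v_6 ∨ v_8) is falsified — backtrack.
So v_6 = False.
  then (v_1 ∨ v_6 ∨ v_8) forces v_8 = True.
  then (¬v_10 ∨ v_7 ∨ ¬v_8) forces v_10 = False.
All clauses satisfied.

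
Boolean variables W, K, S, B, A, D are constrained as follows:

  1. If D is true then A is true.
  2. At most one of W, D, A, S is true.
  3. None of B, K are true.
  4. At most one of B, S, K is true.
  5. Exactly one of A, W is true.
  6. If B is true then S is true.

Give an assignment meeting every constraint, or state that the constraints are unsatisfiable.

W=F, K=F, S=F, B=F, A=T, D=F

  (1) D=F ⇒ A: vacuous ✓
  (2) {W, D, A, S}: 1 true — at most one ✓
  (3) {B, K}: 0 true — none ✓
  (4) {B, S, K}: 0 true — at most one ✓
  (5) {A, W}: 1 true — exactly one ✓
  (6) B=F ⇒ S: vacuous ✓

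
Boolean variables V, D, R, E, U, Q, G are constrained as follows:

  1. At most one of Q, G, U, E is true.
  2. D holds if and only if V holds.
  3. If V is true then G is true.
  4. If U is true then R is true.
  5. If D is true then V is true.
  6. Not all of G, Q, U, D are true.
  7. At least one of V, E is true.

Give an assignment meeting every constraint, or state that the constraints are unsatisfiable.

V=T, D=T, R=T, E=F, U=F, Q=F, G=T

  (1) {Q, G, U, E}: 1 true — at most one ✓
  (2) D=T, V=T — same ✓
  (3) V=T ⇒ G: T ✓
  (4) U=F ⇒ R: vacuous ✓
  (5) D=T ⇒ V: T ✓
  (6) {G, Q, U, D}: 2/4 true — not all ✓
  (7) {V, E}: 1 true — at least one ✓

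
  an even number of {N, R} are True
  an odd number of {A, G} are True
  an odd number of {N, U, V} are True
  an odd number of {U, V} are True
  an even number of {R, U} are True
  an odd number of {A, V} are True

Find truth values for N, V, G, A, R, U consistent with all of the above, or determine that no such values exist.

N = False, V = True, G = True, A = False, R = False, U = False

{N, R}: 0 true → even ✓
{A, G}: 1 true → odd ✓
{N, U, V}: 1 true → odd ✓
{U, V}: 1 true → odd ✓
{R, U}: 0 true → even ✓
{A, V}: 1 true → odd ✓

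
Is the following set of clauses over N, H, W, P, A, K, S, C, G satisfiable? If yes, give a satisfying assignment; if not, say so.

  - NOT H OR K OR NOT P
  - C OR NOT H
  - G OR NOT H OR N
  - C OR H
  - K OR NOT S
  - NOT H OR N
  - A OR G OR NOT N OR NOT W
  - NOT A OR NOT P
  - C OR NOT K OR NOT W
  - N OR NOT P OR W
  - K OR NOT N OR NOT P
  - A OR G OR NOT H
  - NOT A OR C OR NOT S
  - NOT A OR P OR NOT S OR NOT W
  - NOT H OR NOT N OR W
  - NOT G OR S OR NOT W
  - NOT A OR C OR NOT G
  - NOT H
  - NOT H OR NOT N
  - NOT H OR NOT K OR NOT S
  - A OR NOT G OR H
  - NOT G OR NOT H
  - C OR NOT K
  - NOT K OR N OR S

N: True; H: False; W: True; P: False; A: True; K: True; S: False; C: True; G: False

Unit clause (NOT H) forces H = False.
In (C OR H) only C is left, so C = True.
Set N = True.
Set W = True.
Set P = False.
Try A = False:
  (A OR G OR NOT N OR NOT W) forces G = True.
  clause (A OR NOT G OR H) is falsified — backtrack.
So A = True.
  then (NOT A OR P OR NOT S OR NOT W) forces S = False.
  then (NOT G OR S OR NOT W) forces G = False.
Set K = True.
All clauses satisfied.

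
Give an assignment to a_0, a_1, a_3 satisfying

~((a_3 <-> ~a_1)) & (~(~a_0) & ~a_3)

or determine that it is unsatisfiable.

a_0 = True; a_1 = False; a_3 = False

  ~((a_3 <-> ~a_1)) = True
    a_3 <-> ~a_1 = False
      ~a_1 = True
  ~(~a_0) & ~a_3 = True
    ~(~a_0) = True
      ~a_0 = False
    ~a_3 = True
Both conjuncts True, so the formula holds.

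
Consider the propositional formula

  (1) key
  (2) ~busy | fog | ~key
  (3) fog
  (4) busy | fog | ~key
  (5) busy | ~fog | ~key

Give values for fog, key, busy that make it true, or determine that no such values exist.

Unit clause (key) forces key = True.
Unit clause (fog) forces fog = True.
In (busy | ~fog | ~key) only busy is left, so busy = True.
Check each clause:
  (key): key holds.
  (~busy | fog | ~key): fog holds.
  (fog): fog holds.
  (busy | fog | ~key): busy holds.
  (busy | ~fog | ~key): busy holds.
All clauses satisfied.

fog=T, key=T, busy=T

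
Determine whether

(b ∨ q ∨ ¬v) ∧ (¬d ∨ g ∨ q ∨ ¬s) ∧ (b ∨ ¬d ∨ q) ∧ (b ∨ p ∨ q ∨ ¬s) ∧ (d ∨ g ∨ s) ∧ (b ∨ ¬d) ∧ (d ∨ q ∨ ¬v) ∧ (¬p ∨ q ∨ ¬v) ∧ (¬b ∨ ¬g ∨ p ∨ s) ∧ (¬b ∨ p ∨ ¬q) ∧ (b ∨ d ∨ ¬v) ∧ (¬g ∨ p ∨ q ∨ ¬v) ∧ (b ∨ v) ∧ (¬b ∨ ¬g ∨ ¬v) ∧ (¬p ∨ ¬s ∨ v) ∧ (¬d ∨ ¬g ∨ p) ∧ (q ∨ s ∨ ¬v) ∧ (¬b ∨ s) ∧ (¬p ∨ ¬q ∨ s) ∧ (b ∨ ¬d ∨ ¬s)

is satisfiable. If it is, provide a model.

Set v = True.
Try b = False:
  (b ∨ q ∨ ¬v) forces q = True.
  (b ∨ ¬d) forces d = False.
  clause (b ∨ d ∨ ¬v) is falsified — backtrack.
So b = True.
  then (¬b ∨ ¬g ∨ ¬v) forces g = False.
  then (¬b ∨ s) forces s = True.
Set p = True.
  then (¬p ∨ q ∨ ¬v) forces q = True.
Set d = False.
All clauses satisfied.

v: True, b: True, p: True, g: False, s: True, d: False, q: True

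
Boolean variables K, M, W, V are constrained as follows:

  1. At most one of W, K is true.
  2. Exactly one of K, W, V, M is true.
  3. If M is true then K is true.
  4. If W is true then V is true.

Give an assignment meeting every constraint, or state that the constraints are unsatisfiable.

K = False; M = False; W = False; V = True

  (1) {W, K}: 0 true — at most one ✓
  (2) {K, W, V, M}: 1 true — exactly one ✓
  (3) M=F ⇒ K: vacuous ✓
  (4) W=F ⇒ V: vacuous ✓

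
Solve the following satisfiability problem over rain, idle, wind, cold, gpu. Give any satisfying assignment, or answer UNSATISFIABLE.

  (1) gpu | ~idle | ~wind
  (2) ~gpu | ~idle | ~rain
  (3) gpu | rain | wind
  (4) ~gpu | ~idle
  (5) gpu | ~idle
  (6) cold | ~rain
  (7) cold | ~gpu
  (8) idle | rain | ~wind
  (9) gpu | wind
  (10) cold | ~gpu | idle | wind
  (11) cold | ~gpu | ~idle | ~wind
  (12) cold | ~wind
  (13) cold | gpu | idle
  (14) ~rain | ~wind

rain: True, idle: False, wind: False, cold: True, gpu: True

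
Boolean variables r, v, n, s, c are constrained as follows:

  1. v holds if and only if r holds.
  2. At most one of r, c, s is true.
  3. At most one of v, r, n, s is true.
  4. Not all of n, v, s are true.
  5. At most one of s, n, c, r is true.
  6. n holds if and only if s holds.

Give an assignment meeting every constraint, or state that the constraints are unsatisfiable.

r=F, v=F, n=F, s=F, c=F

  (1) v=F, r=F — same ✓
  (2) {r, c, s}: 0 true — at most one ✓
  (3) {v, r, n, s}: 0 true — at most one ✓
  (4) {n, v, s}: 0/3 true — not all ✓
  (5) {s, n, c, r}: 0 true — at most one ✓
  (6) n=F, s=F — same ✓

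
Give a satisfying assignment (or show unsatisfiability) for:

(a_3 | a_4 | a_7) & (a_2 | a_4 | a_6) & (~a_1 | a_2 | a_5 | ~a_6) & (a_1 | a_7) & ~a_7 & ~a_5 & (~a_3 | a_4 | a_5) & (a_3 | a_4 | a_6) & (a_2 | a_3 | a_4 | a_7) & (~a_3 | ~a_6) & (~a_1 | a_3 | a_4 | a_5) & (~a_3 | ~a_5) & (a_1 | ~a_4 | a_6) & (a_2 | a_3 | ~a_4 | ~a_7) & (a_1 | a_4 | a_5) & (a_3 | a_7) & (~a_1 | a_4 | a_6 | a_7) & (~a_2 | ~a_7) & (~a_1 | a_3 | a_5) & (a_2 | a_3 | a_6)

a_1 = True, a_2 = True, a_3 = True, a_4 = True, a_5 = False, a_6 = False, a_7 = False

Unit clause (~a_7) forces a_7 = False.
Unit clause (~a_5) forces a_5 = False.
In (a_3 | a_7) only a_3 is left, so a_3 = True.
In (a_1 | a_7) only a_1 is left, so a_1 = True.
In (~a_3 | a_4 | a_5) only a_4 is left, so a_4 = True.
In (~a_3 | ~a_6) only ~a_6 is left, so a_6 = False.
Set a_2 = True.
All clauses satisfied.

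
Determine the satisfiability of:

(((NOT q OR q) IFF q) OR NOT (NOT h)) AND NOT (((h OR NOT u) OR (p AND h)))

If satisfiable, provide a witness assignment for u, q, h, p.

u: True, q: True, h: False, p: True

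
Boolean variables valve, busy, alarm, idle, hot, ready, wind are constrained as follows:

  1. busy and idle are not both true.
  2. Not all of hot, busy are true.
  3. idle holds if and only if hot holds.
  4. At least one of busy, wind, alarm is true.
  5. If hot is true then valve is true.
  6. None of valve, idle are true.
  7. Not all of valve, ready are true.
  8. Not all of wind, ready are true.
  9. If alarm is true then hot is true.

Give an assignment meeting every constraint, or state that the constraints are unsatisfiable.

valve: False, busy: True, alarm: False, idle: False, hot: False, ready: True, wind: False

  (1) busy=T, idle=F — not both ✓
  (2) {hot, busy}: 1/2 true — not all ✓
  (3) idle=F, hot=F — same ✓
  (4) {busy, wind, alarm}: 1 true — at least one ✓
  (5) hot=F ⇒ valve: vacuous ✓
  (6) {valve, idle}: 0 true — none ✓
  (7) {valve, ready}: 1/2 true — not all ✓
  (8) {wind, ready}: 1/2 true — not all ✓
  (9) alarm=F ⇒ hot: vacuous ✓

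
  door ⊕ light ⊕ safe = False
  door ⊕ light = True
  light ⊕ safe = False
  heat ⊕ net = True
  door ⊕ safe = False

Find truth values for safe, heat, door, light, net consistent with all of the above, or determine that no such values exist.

Adding constraints 2, 3, 5 mod 2: every variable appears an even number of times on the left, so the left side is 0.
But the right sides sum to 1 (mod 2). 0 ≠ 1 — the system is inconsistent.

The formula is unsatisfiable.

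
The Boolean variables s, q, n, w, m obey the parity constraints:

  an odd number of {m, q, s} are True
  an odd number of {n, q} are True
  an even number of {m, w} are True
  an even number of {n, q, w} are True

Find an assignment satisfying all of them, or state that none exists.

s = False, q = False, n = True, w = True, m = True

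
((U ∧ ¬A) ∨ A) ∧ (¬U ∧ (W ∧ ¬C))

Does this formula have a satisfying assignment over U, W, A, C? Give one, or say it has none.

U=F; W=T; A=T; C=F

  (U ∧ ¬A) ∨ A = True
    U ∧ ¬A = False
      ¬A = False
  ¬U ∧ (W ∧ ¬C) = True
    ¬U = True
    W ∧ ¬C = True
      ¬C = True
Both conjuncts True, so the formula holds.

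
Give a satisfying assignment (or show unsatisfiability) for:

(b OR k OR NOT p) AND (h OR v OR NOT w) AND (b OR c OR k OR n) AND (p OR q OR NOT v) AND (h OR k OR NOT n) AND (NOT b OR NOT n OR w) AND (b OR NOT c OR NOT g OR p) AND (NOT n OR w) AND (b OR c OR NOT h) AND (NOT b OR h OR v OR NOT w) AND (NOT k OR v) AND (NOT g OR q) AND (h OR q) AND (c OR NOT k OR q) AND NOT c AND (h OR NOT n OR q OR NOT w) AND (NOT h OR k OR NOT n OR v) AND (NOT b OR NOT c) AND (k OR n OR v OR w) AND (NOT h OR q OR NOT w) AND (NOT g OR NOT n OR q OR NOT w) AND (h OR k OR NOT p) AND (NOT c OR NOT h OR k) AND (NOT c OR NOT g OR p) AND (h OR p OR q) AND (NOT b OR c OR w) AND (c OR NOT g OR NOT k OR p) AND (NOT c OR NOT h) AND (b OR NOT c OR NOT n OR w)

h=F, b=F, c=F, p=F, k=T, v=T, n=T, q=T, w=T, g=F

Unit clause (NOT c) forces c = False.
Set h = False.
  then (h OR q) forces q = True.
Set b = False.
Set p = False.
Try k = False:
  (b OR c OR k OR n) forces n = True.
  clause (h OR k OR NOT n) is falsified — backtrack.
So k = True.
  then (NOT k OR v) forces v = True.
  then (c OR NOT g OR NOT k OR p) forces g = False.
Set n = True.
  then (NOT n OR w) forces w = True.
All clauses satisfied.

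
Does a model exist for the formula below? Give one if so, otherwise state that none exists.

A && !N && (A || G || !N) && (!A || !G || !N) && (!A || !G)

G=F, A=T, N=F

Unit clause (A) forces A = True.
Unit clause (!N) forces N = False.
In (!A || !G) only !G is left, so G = False.
Check each clause:
  (A): A holds.
  (!N): !N holds.
  (A || G || !N): A holds.
  (!A || !G || !N): !G holds.
  (!A || !G): !G holds.
All clauses satisfied.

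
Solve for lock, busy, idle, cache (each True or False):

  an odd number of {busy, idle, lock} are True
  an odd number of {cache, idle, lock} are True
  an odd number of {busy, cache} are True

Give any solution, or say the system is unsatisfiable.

Adding constraints 1, 2, 3 mod 2: every variable appears an even number of times on the left, so the left side is 0.
But the right sides sum to 1 (mod 2). 0 ≠ 1 — the system is inconsistent.

No satisfying assignment exists.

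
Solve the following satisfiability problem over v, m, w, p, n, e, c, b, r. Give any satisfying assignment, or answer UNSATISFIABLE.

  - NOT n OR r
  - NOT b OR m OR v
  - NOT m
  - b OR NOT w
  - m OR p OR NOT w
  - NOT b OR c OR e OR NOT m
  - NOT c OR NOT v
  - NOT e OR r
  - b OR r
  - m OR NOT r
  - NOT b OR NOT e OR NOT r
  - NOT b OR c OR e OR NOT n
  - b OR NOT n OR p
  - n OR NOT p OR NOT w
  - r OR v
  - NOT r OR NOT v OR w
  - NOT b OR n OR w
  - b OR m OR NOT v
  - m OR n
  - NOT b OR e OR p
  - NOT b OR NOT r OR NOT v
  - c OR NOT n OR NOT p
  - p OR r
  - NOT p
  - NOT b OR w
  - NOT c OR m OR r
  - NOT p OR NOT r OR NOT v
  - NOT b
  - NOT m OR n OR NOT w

Case m = True:
  Clause (NOT m) is falsified — contradiction.
Case m = False:
  (m OR NOT r) forces r = False.
  (NOT n OR r) forces n = False.
  Clause (m OR n) is falsified — contradiction.
Both cases fail, so the formula is unsatisfiable.

UNSATISFIABLE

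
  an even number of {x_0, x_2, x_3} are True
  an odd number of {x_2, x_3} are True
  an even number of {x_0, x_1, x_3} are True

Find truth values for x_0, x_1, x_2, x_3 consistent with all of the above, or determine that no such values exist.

x_0: True, x_1: False, x_2: False, x_3: True

{x_0, x_2, x_3}: 2 true → even ✓
{x_2, x_3}: 1 true → odd ✓
{x_0, x_1, x_3}: 2 true → even ✓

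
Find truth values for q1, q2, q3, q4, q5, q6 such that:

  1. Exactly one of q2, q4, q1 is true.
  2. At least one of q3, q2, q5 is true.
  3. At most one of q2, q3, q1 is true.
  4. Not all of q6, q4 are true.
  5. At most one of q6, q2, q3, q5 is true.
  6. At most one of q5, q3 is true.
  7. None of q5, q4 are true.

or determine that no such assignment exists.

q1 = False, q2 = True, q3 = False, q4 = False, q5 = False, q6 = False

  (1) {q2, q4, q1}: 1 true — exactly one ✓
  (2) {q3, q2, q5}: 1 true — at least one ✓
  (3) {q2, q3, q1}: 1 true — at most one ✓
  (4) {q6, q4}: 0/2 true — not all ✓
  (5) {q6, q2, q3, q5}: 1 true — at most one ✓
  (6) {q5, q3}: 0 true — at most one ✓
  (7) {q5, q4}: 0 true — none ✓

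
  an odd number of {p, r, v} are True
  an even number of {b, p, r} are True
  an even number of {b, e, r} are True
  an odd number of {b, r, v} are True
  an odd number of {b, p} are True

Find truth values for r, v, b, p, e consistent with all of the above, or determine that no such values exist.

Unsatisfiable — no assignment works.

Adding constraints 1, 4, 5 mod 2: every variable appears an even number of times on the left, so the left side is 0.
But the right sides sum to 1 (mod 2). 0 ≠ 1 — the system is inconsistent.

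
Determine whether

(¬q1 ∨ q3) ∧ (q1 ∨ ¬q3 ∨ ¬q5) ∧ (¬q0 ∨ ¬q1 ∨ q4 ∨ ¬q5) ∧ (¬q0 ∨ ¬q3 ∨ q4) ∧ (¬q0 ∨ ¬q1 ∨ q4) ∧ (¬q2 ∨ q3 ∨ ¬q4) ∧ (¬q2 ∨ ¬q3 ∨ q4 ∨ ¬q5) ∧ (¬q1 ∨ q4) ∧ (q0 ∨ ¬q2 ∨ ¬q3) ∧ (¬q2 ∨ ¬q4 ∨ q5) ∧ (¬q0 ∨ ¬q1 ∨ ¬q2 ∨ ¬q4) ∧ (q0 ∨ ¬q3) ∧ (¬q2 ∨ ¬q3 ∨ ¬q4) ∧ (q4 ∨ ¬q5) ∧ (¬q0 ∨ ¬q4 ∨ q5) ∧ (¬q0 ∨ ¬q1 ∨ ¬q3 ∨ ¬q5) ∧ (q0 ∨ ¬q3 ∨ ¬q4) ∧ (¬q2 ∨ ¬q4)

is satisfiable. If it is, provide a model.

Set q0 = False.
  then (q0 ∨ ¬q3) forces q3 = False.
  then (¬q1 ∨ q3) forces q1 = False.
Set q2 = False.
Set q4 = False.
  then (q4 ∨ ¬q5) forces q5 = False.
All clauses satisfied.

q0 = False; q1 = False; q2 = False; q3 = False; q4 = False; q5 = False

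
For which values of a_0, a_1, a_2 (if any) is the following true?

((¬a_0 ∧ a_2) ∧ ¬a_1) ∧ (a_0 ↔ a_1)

a_0 = False, a_1 = False, a_2 = True

  (¬a_0 ∧ a_2) ∧ ¬a_1 = True
    ¬a_0 ∧ a_2 = True
      ¬a_0 = True
    ¬a_1 = True
  a_0 ↔ a_1 = True
Both conjuncts True, so the formula holds.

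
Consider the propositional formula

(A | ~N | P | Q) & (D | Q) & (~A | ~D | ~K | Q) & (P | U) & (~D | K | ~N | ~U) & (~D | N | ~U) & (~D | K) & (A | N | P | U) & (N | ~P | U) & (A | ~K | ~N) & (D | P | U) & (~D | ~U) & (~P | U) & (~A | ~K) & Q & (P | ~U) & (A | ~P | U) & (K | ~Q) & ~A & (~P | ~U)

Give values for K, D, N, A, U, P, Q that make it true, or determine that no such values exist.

UNSATISFIABLE

Case P = True:
  (~P | U) forces U = True.
  Clause (~P | ~U) is falsified — contradiction.
Case P = False:
  (P | U) forces U = True.
  Clause (P | ~U) is falsified — contradiction.
Both cases fail, so the formula is unsatisfiable.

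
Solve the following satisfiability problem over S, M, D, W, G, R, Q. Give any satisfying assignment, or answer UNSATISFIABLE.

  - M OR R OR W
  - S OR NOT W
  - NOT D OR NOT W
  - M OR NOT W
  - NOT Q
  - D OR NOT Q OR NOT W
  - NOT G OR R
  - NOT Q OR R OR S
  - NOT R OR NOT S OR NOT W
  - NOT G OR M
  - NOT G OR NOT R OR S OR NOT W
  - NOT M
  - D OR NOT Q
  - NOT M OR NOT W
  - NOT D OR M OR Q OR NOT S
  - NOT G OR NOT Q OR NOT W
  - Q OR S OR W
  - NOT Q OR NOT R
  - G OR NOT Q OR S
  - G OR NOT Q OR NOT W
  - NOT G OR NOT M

S: True; M: False; D: False; W: False; G: False; R: True; Q: False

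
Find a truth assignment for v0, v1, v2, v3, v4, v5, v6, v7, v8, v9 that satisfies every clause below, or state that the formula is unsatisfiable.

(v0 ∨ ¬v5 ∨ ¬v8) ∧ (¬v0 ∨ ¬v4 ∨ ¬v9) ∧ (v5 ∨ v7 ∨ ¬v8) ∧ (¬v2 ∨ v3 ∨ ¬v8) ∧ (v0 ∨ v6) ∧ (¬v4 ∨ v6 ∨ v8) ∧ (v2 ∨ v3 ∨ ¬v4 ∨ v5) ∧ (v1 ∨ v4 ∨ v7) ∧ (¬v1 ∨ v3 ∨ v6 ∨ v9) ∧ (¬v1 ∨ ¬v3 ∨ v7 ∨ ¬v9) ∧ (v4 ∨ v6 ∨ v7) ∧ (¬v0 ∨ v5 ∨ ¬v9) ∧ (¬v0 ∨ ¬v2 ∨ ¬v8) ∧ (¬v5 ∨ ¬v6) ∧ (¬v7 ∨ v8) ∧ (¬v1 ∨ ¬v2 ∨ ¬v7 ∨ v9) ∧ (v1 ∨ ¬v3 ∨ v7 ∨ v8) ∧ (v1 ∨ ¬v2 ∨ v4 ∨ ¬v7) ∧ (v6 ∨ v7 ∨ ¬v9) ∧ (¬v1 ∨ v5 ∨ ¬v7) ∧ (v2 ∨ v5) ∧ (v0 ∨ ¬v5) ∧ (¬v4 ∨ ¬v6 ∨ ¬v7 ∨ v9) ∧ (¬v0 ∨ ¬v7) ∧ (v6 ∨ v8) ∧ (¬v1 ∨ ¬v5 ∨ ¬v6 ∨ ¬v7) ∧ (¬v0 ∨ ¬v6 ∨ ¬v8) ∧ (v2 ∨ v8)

v0=T, v1=T, v2=T, v3=T, v4=F, v5=F, v6=T, v7=F, v8=F, v9=F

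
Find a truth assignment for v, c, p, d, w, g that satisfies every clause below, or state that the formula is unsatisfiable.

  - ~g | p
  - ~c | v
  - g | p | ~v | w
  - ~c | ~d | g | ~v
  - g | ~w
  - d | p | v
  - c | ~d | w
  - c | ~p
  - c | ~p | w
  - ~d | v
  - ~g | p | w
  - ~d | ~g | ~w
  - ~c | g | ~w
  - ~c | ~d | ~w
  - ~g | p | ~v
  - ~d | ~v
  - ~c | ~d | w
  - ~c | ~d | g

v: True, c: True, p: True, d: False, w: True, g: True

Set v = True.
  then (~d | ~v) forces d = False.
Set c = True.
Try p = False:
  (~g | p) forces g = False.
  (g | p | ~v | w) forces w = True.
  clause (g | ~w) is falsified — backtrack.
So p = True.
Set w = True.
  then (g | ~w) forces g = True.
All clauses satisfied.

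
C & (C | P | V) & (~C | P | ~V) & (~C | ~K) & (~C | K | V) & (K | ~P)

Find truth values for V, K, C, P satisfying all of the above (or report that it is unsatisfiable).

UNSATISFIABLE

Case C = True:
  (~C | ~K) forces K = False.
  (~C | K | V) forces V = True.
  (~C | P | ~V) forces P = True.
  Clause (K | ~P) is falsified — contradiction.
Case C = False:
  Clause (C) is falsified — contradiction.
Both cases fail, so the formula is unsatisfiable.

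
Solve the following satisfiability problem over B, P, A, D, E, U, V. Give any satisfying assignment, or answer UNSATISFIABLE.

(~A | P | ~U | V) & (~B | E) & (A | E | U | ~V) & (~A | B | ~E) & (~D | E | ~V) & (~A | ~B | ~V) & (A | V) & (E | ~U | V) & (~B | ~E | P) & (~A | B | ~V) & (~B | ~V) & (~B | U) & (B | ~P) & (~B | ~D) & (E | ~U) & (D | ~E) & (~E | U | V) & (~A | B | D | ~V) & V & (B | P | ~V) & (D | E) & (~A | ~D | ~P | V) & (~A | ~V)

Case V = True:
  (~B | ~V) forces B = False.
  (~A | B | ~V) forces A = False.
  (B | ~P) forces P = False.
  Clause (B | P | ~V) is falsified — contradiction.
Case V = False:
  Clause (V) is falsified — contradiction.
Both cases fail, so the formula is unsatisfiable.

Unsatisfiable — no assignment works.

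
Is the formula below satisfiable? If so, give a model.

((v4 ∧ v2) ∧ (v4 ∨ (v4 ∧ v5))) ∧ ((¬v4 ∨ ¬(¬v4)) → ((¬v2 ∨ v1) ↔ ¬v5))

v1: False, v2: True, v4: True, v5: True

  (v4 ∧ v2) ∧ (v4 ∨ (v4 ∧ v5)) = True
    v4 ∧ v2 = True
    v4 ∨ (v4 ∧ v5) = True
      v4 ∧ v5 = True
  (¬v4 ∨ ¬(¬v4)) → ((¬v2 ∨ v1) ↔ ¬v5) = True
    ¬v4 ∨ ¬(¬v4) = True
      ¬v4 = False
      ¬(¬v4) = True
        ¬v4 = False
    (¬v2 ∨ v1) ↔ ¬v5 = True
      ¬v2 ∨ v1 = False
        ¬v2 = False
      ¬v5 = False
Both conjuncts True, so the formula holds.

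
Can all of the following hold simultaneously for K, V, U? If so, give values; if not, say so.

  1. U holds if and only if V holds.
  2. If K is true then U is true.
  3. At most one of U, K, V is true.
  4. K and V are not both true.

K = False, V = False, U = False

  (1) U=F, V=F — same ✓
  (2) K=F ⇒ U: vacuous ✓
  (3) {U, K, V}: 0 true — at most one ✓
  (4) K=F, V=F — not both ✓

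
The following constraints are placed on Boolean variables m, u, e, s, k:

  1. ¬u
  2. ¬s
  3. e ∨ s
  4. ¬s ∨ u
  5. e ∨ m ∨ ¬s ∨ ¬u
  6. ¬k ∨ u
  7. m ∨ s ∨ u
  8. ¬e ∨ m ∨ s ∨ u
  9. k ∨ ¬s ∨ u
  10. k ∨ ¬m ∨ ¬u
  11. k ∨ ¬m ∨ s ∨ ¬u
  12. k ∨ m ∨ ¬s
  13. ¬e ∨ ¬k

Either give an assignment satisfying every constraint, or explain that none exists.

Unit clause (¬u) forces u = False.
Unit clause (¬s) forces s = False.
In (e ∨ s) only e is left, so e = True.
In (¬k ∨ u) only ¬k is left, so k = False.
In (m ∨ s ∨ u) only m is left, so m = True.
All clauses satisfied.

m = True; u = False; e = True; s = False; k = False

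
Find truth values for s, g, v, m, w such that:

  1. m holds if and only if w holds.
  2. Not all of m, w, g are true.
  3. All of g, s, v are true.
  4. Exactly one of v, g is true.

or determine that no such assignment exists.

Unsatisfiable

Case v = True:
  (3) forces g = True.
  Constraint (4) is violated (v=T, g=T) — contradiction.
Case v = False:
  Constraint (3) is violated (v=F) — contradiction.
Both cases fail — unsatisfiable.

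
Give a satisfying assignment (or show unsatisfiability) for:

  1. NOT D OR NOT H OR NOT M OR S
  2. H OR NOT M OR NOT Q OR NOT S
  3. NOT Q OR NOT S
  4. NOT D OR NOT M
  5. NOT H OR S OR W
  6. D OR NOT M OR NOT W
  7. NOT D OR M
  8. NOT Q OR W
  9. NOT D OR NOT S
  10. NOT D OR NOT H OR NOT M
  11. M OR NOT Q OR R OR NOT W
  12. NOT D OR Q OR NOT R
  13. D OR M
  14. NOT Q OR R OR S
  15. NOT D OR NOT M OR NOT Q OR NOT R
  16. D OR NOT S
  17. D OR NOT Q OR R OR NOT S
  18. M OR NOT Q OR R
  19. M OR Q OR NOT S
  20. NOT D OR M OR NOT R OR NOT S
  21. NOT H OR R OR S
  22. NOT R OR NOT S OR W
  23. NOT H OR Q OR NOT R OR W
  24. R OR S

Try M = False:
  (NOT D OR M) forces D = False.
  clause (D OR M) is falsified — backtrack.
So M = True.
  then (NOT D OR NOT M) forces D = False.
  then (D OR NOT M OR NOT W) forces W = False.
  then (NOT Q OR W) forces Q = False.
  then (D OR NOT S) forces S = False.
  then (R OR S) forces R = True.
  then (NOT H OR S OR W) forces H = False.
All clauses satisfied.

M = True; S = False; Q = False; D = False; W = False; R = True; H = False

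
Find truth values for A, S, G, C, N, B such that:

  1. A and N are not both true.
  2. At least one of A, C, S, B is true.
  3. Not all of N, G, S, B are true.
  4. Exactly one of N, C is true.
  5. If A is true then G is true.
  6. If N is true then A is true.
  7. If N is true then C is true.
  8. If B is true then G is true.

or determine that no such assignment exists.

A: False, S: False, G: True, C: True, N: False, B: False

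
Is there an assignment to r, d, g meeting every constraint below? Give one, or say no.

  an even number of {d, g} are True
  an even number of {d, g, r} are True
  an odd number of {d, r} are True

r: False; d: True; g: True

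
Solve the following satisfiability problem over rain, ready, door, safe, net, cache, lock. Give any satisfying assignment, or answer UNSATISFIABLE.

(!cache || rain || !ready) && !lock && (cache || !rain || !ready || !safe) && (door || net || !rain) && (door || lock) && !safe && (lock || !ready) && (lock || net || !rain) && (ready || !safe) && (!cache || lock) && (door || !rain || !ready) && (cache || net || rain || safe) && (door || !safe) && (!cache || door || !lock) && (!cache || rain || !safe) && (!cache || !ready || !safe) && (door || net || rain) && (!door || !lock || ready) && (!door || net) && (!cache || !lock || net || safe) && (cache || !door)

Unsatisfiable

Case cache = True:
  (!lock) forces lock = False.
  Clause (!cache || lock) is falsified — contradiction.
Case cache = False:
  (!lock) forces lock = False.
  (door || lock) forces door = True.
  Clause (cache || !door) is falsified — contradiction.
Both cases fail, so the formula is unsatisfiable.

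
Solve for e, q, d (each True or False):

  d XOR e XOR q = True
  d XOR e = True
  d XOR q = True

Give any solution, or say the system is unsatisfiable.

e=F, q=F, d=T

d XOR e XOR q = T XOR F XOR F = True ✓
d XOR e = T XOR F = True ✓
d XOR q = T XOR F = True ✓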